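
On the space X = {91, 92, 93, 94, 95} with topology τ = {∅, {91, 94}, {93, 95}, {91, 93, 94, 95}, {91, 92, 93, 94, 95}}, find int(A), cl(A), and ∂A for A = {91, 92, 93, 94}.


int(A) = {91, 94}, cl(A) = {91, 92, 93, 94, 95}, ∂A = {92, 93, 95}.

Closed sets in (X, τ) are complements of opens:
  closed(X, τ) = {∅, {92}, {91, 92, 94}, {92, 93, 95}, {91, 92, 93, 94, 95}}.
int(A) = ⋃ {U ∈ τ : U ⊆ A}. Opens contained in A: ∅, {91, 94}.
Taking the union of these: int(A) = {91, 94}.
cl(A) = ⋂ {C closed : A ⊆ C}. Closed sets containing A: {91, 92, 93, 94, 95}.
Intersecting these: cl(A) = {91, 92, 93, 94, 95}.
∂A = cl(A) ∖ int(A) = {91, 92, 93, 94, 95} ∖ {91, 94} = {92, 93, 95}.


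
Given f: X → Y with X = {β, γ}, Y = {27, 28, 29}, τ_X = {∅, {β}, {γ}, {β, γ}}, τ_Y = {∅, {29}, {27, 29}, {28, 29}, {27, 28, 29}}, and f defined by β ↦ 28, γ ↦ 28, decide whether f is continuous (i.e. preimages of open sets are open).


f IS continuous.

Compute f^{-1}(U) for each U ∈ τ_Y:
  U = ∅: f^{-1}(U) = ∅ ∈ τ_X ✓.
  U = {29}: f^{-1}(U) = ∅ ∈ τ_X ✓.
  U = {27, 29}: f^{-1}(U) = ∅ ∈ τ_X ✓.
  U = {28, 29}: f^{-1}(U) = {β, γ} ∈ τ_X ✓.
  U = {27, 28, 29}: f^{-1}(U) = {β, γ} ∈ τ_X ✓.
Every preimage lies in τ_X, so f IS continuous.


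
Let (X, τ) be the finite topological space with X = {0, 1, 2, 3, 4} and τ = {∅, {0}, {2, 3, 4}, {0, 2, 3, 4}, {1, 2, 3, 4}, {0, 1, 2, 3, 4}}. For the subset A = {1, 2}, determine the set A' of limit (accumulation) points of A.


A' = {1, 3, 4}

For each x ∈ X, list the open sets U ∈ τ with x ∈ U, then check whether U ∩ (A ∖ {x}) ≠ ∅ for every such U.
  x = 0: open {0} ∋ x has {0} ∩ (A ∖ {0}) = ∅, so x is NOT a limit point.
  x = 1: opens ∋ x are {1, 2, 3, 4}, {0, 1, 2, 3, 4}; each meets A ∖ {1}, so x IS a limit point.
  x = 2: open {2, 3, 4} ∋ x has {2, 3, 4} ∩ (A ∖ {2}) = ∅, so x is NOT a limit point.
  x = 3: opens ∋ x are {2, 3, 4}, {0, 2, 3, 4}, {1, 2, 3, 4}, {0, 1, 2, 3, 4}; each meets A ∖ {3}, so x IS a limit point.
  x = 4: opens ∋ x are {2, 3, 4}, {0, 2, 3, 4}, {1, 2, 3, 4}, {0, 1, 2, 3, 4}; each meets A ∖ {4}, so x IS a limit point.
Collecting: A' = {1, 3, 4}.


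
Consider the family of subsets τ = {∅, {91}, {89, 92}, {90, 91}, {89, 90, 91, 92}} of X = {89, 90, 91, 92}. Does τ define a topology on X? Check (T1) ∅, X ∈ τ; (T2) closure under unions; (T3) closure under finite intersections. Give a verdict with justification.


τ is NOT a topology on X.

Axiom (T1): ∅ ∈ τ? Yes; X ∈ τ? Yes.
Axiom (T2/T3): check pairwise unions and intersections of members of τ.
Counterexample for (T2): {91} ∪ {89, 92} = {89, 91, 92} ∉ τ. Therefore τ is NOT a topology.


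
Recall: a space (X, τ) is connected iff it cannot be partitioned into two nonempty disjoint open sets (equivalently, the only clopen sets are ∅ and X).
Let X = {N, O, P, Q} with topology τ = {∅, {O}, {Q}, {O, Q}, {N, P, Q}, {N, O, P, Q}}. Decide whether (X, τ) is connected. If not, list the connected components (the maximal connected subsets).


(X, τ) is disconnected; components = [{O}, {N, P, Q}].

Find clopen sets (U ∈ τ with X ∖ U ∈ τ):
  U = ∅, X ∖ U = {N, O, P, Q} — both open, so U is clopen.
  U = {O}, X ∖ U = {N, P, Q} — both open, so U is clopen.
  U = {N, P, Q}, X ∖ U = {O} — both open, so U is clopen.
  U = {N, O, P, Q}, X ∖ U = ∅ — both open, so U is clopen.
Nontrivial clopen(s) exist: e.g. {N, P, Q}. So (X, τ) is disconnected.
Compute connected components by grouping points that agree on all clopens:
  component: {O}
  component: {N, P, Q}


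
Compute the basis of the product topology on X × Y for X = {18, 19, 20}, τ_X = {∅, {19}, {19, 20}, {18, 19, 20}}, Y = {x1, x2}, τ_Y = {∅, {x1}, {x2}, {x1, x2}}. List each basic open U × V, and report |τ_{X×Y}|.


Basis B = {∅ × ∅, {19} × {x1}, {19} × {x2}, {19} × {x1, x2}, {19, 20} × {x1}, {19, 20} × {x2}, {18, 19, 20} × {x1}, {18, 19, 20} × {x2}, {19, 20} × {x1, x2}, {18, 19, 20} × {x1, x2}}; |τ_{X×Y}| = 16.

Enumerate products U × V with U ∈ τ_X, V ∈ τ_Y (deduplicated):
  ∅ × ∅ = {} (∅)
  {19} × {x1} = {(19,x1)}
  {19} × {x2} = {(19,x2)}
  {19} × {x1, x2} = {(19,x1), (19,x2)}
  {19, 20} × {x1} = {(19,x1), (20,x1)}
  {19, 20} × {x2} = {(19,x2), (20,x2)}
  {18, 19, 20} × {x1} = {(18,x1), (19,x1), (20,x1)}
  {18, 19, 20} × {x2} = {(18,x2), (19,x2), (20,x2)}
  {19, 20} × {x1, x2} = {(19,x1), (19,x2), (20,x1), (20,x2)}
  {18, 19, 20} × {x1, x2} = {(18,x1), (18,x2), (19,x1), (19,x2), (20,x1), (20,x2)}
These 10 distinct sets form the basis B.
Close under arbitrary unions to get τ_{X×Y}; counting gives |τ_{X×Y}| = 16.


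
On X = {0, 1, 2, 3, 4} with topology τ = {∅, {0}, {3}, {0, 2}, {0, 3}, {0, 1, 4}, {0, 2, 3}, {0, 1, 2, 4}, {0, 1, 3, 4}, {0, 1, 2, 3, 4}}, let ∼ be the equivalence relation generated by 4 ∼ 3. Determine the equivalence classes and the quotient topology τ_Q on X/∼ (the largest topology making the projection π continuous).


X/∼ = {[0], [1], [2], [3=4]}; |τ_Q| = 5.

Equivalence classes: [0], [1], [2], [3=4].
Quotient map π: X → X/∼ sends 0 ↦ [0], 1 ↦ [1], 2 ↦ [2], 3 ↦ [3=4], 4 ↦ [3=4].
For each subset V ⊆ X/∼, compute π^{-1}(V) ⊆ X and check whether π^{-1}(V) ∈ τ. V is open in τ_Q iff π^{-1}(V) ∈ τ.
  V = {}: π^{-1}(V) = ∅ ∈ τ ✓.
  V = {[0]}: π^{-1}(V) = {0} ∈ τ ✓.
  V = {[1]}: π^{-1}(V) = {1} ∉ τ ✗.
  V = {[0], [1]}: π^{-1}(V) = {0, 1} ∉ τ ✗.
  V = {[2]}: π^{-1}(V) = {2} ∉ τ ✗.
  V = {[0], [2]}: π^{-1}(V) = {0, 2} ∈ τ ✓.
  V = {[1], [2]}: π^{-1}(V) = {1, 2} ∉ τ ✗.
  V = {[0], [1], [2]}: π^{-1}(V) = {0, 1, 2} ∉ τ ✗.
  V = {[3=4]}: π^{-1}(V) = {3, 4} ∉ τ ✗.
  V = {[0], [3=4]}: π^{-1}(V) = {0, 3, 4} ∉ τ ✗.
  V = {[1], [3=4]}: π^{-1}(V) = {1, 3, 4} ∉ τ ✗.
  V = {[0], [1], [3=4]}: π^{-1}(V) = {0, 1, 3, 4} ∈ τ ✓.
  V = {[2], [3=4]}: π^{-1}(V) = {2, 3, 4} ∉ τ ✗.
  V = {[0], [2], [3=4]}: π^{-1}(V) = {0, 2, 3, 4} ∉ τ ✗.
  V = {[1], [2], [3=4]}: π^{-1}(V) = {1, 2, 3, 4} ∉ τ ✗.
  V = {[0], [1], [2], [3=4]}: π^{-1}(V) = {0, 1, 2, 3, 4} ∈ τ ✓.
Open sets in the quotient: τ_Q = {{}, {[0]}, {[0], [2]}, {[0], [1], [3=4]}, {[0], [1], [2], [3=4]}} (5 elements).


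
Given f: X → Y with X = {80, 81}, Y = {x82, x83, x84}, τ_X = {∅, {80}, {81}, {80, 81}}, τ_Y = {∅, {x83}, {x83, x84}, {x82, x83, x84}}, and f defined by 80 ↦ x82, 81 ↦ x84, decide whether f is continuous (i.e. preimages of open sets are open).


f IS continuous.

Compute f^{-1}(U) for each U ∈ τ_Y:
  U = ∅: f^{-1}(U) = ∅ ∈ τ_X ✓.
  U = {x83}: f^{-1}(U) = ∅ ∈ τ_X ✓.
  U = {x83, x84}: f^{-1}(U) = {81} ∈ τ_X ✓.
  U = {x82, x83, x84}: f^{-1}(U) = {80, 81} ∈ τ_X ✓.
Every preimage lies in τ_X, so f IS continuous.


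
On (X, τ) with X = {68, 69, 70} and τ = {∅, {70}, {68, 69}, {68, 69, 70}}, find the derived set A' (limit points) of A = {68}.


A' = {69}

For each x ∈ X, list the open sets U ∈ τ with x ∈ U, then check whether U ∩ (A ∖ {x}) ≠ ∅ for every such U.
  x = 68: open {68, 69} ∋ x has {68, 69} ∩ (A ∖ {68}) = ∅, so x is NOT a limit point.
  x = 69: opens ∋ x are {68, 69}, {68, 69, 70}; each meets A ∖ {69}, so x IS a limit point.
  x = 70: open {70} ∋ x has {70} ∩ (A ∖ {70}) = ∅, so x is NOT a limit point.
Collecting: A' = {69}.


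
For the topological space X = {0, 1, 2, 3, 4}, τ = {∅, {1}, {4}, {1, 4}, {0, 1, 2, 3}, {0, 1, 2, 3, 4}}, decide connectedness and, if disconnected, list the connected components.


(X, τ) is disconnected; components = [{4}, {0, 1, 2, 3}].

Find clopen sets (U ∈ τ with X ∖ U ∈ τ):
  U = ∅, X ∖ U = {0, 1, 2, 3, 4} — both open, so U is clopen.
  U = {4}, X ∖ U = {0, 1, 2, 3} — both open, so U is clopen.
  U = {0, 1, 2, 3}, X ∖ U = {4} — both open, so U is clopen.
  U = {0, 1, 2, 3, 4}, X ∖ U = ∅ — both open, so U is clopen.
Nontrivial clopen(s) exist: e.g. {0, 1, 2, 3}. So (X, τ) is disconnected.
Compute connected components by grouping points that agree on all clopens:
  component: {4}
  component: {0, 1, 2, 3}


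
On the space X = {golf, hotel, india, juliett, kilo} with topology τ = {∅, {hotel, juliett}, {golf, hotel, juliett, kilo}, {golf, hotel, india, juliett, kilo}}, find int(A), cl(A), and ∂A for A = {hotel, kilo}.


int(A) = ∅, cl(A) = {golf, hotel, india, juliett, kilo}, ∂A = {golf, hotel, india, juliett, kilo}.

Closed sets in (X, τ) are complements of opens:
  closed(X, τ) = {∅, {india}, {golf, india, kilo}, {golf, hotel, india, juliett, kilo}}.
int(A) = ⋃ {U ∈ τ : U ⊆ A}. Opens contained in A: ∅.
Taking the union of these: int(A) = ∅.
cl(A) = ⋂ {C closed : A ⊆ C}. Closed sets containing A: {golf, hotel, india, juliett, kilo}.
Intersecting these: cl(A) = {golf, hotel, india, juliett, kilo}.
∂A = cl(A) ∖ int(A) = {golf, hotel, india, juliett, kilo} ∖ ∅ = {golf, hotel, india, juliett, kilo}.


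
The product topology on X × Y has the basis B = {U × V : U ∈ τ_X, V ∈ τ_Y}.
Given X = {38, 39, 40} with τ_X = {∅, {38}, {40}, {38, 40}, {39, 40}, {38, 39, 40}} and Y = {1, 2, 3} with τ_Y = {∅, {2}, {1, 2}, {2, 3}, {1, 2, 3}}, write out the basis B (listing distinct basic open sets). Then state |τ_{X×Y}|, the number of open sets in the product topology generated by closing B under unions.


Basis B = {∅ × ∅, {38} × {2}, {40} × {2}, {38} × {1, 2}, {38} × {2, 3}, {38, 40} × {2}, {39, 40} × {2}, {40} × {1, 2}, {40} × {2, 3}, {38} × {1, 2, 3}, {38, 39, 40} × {2}, {40} × {1, 2, 3}, {38, 40} × {1, 2}, {38, 40} × {2, 3}, {39, 40} × {1, 2}, {39, 40} × {2, 3}, {38, 40} × {1, 2, 3}, {38, 39, 40} × {1, 2}, {38, 39, 40} × {2, 3}, {39, 40} × {1, 2, 3}, {38, 39, 40} × {1, 2, 3}}; |τ_{X×Y}| = 70.

Enumerate products U × V with U ∈ τ_X, V ∈ τ_Y (deduplicated):
  ∅ × ∅ = {} (∅)
  {38} × {2} = {(38,2)}
  {40} × {2} = {(40,2)}
  {38} × {1, 2} = {(38,1), (38,2)}
  {38} × {2, 3} = {(38,2), (38,3)}
  {38, 40} × {2} = {(38,2), (40,2)}
  {39, 40} × {2} = {(39,2), (40,2)}
  {40} × {1, 2} = {(40,1), (40,2)}
  {40} × {2, 3} = {(40,2), (40,3)}
  {38} × {1, 2, 3} = {(38,1), (38,2), (38,3)}
  {38, 39, 40} × {2} = {(38,2), (39,2), (40,2)}
  {40} × {1, 2, 3} = {(40,1), (40,2), (40,3)}
  {38, 40} × {1, 2} = {(38,1), (38,2), (40,1), (40,2)}
  {38, 40} × {2, 3} = {(38,2), (38,3), (40,2), (40,3)}
  {39, 40} × {1, 2} = {(39,1), (39,2), (40,1), (40,2)}
  {39, 40} × {2, 3} = {(39,2), (39,3), (40,2), (40,3)}
  {38, 40} × {1, 2, 3} = {(38,1), (38,2), (38,3), (40,1), (40,2), (40,3)}
  {38, 39, 40} × {1, 2} = {(38,1), (38,2), (39,1), (39,2), (40,1), (40,2)}
  {38, 39, 40} × {2, 3} = {(38,2), (38,3), (39,2), (39,3), (40,2), (40,3)}
  {39, 40} × {1, 2, 3} = {(39,1), (39,2), (39,3), (40,1), (40,2), (40,3)}
  {38, 39, 40} × {1, 2, 3} = {(38,1), (38,2), (38,3), (39,1), (39,2), (39,3), (40,1), (40,2), (40,3)}
These 21 distinct sets form the basis B.
Close under arbitrary unions to get τ_{X×Y}; counting gives |τ_{X×Y}| = 70.


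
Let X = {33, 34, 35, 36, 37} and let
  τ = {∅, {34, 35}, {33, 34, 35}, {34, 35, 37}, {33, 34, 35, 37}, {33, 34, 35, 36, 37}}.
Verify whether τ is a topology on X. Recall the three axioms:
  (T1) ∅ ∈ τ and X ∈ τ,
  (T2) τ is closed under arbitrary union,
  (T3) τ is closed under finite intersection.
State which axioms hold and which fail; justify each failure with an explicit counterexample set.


τ IS a topology on X.

Axiom (T1): ∅ ∈ τ? Yes; X ∈ τ? Yes.
Axiom (T2/T3): check pairwise unions and intersections of members of τ.
All pairwise intersections and unions checked — each lies in τ. Therefore τ satisfies (T1), (T2), (T3): it IS a topology on X.


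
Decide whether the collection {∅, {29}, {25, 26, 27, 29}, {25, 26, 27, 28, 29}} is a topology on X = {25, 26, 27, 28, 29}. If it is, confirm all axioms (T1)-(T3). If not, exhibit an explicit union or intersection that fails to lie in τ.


τ IS a topology on X.

Axiom (T1): ∅ ∈ τ? Yes; X ∈ τ? Yes.
Axiom (T2/T3): check pairwise unions and intersections of members of τ.
All pairwise intersections and unions checked — each lies in τ. Therefore τ satisfies (T1), (T2), (T3): it IS a topology on X.


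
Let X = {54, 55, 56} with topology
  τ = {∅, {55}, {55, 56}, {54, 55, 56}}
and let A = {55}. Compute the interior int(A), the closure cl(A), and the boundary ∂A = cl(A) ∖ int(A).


int(A) = {55}, cl(A) = {54, 55, 56}, ∂A = {54, 56}.

Closed sets in (X, τ) are complements of opens:
  closed(X, τ) = {∅, {54}, {54, 56}, {54, 55, 56}}.
int(A) = ⋃ {U ∈ τ : U ⊆ A}. Opens contained in A: ∅, {55}.
Taking the union of these: int(A) = {55}.
cl(A) = ⋂ {C closed : A ⊆ C}. Closed sets containing A: {54, 55, 56}.
Intersecting these: cl(A) = {54, 55, 56}.
∂A = cl(A) ∖ int(A) = {54, 55, 56} ∖ {55} = {54, 56}.


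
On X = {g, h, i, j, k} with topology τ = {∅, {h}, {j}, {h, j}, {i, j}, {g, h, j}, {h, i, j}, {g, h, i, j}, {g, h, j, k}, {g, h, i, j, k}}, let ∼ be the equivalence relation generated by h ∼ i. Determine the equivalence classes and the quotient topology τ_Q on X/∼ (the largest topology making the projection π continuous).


X/∼ = {[g], [h=i], [j], [k]}; |τ_Q| = 5.

Equivalence classes: [g], [h=i], [j], [k].
Quotient map π: X → X/∼ sends g ↦ [g], h ↦ [h=i], i ↦ [h=i], j ↦ [j], k ↦ [k].
For each subset V ⊆ X/∼, compute π^{-1}(V) ⊆ X and check whether π^{-1}(V) ∈ τ. V is open in τ_Q iff π^{-1}(V) ∈ τ.
  V = {}: π^{-1}(V) = ∅ ∈ τ ✓.
  V = {[g]}: π^{-1}(V) = {g} ∉ τ ✗.
  V = {[h=i]}: π^{-1}(V) = {h, i} ∉ τ ✗.
  V = {[g], [h=i]}: π^{-1}(V) = {g, h, i} ∉ τ ✗.
  V = {[j]}: π^{-1}(V) = {j} ∈ τ ✓.
  V = {[g], [j]}: π^{-1}(V) = {g, j} ∉ τ ✗.
  V = {[h=i], [j]}: π^{-1}(V) = {h, i, j} ∈ τ ✓.
  V = {[g], [h=i], [j]}: π^{-1}(V) = {g, h, i, j} ∈ τ ✓.
  V = {[k]}: π^{-1}(V) = {k} ∉ τ ✗.
  V = {[g], [k]}: π^{-1}(V) = {g, k} ∉ τ ✗.
  V = {[h=i], [k]}: π^{-1}(V) = {h, i, k} ∉ τ ✗.
  V = {[g], [h=i], [k]}: π^{-1}(V) = {g, h, i, k} ∉ τ ✗.
  V = {[j], [k]}: π^{-1}(V) = {j, k} ∉ τ ✗.
  V = {[g], [j], [k]}: π^{-1}(V) = {g, j, k} ∉ τ ✗.
  V = {[h=i], [j], [k]}: π^{-1}(V) = {h, i, j, k} ∉ τ ✗.
  V = {[g], [h=i], [j], [k]}: π^{-1}(V) = {g, h, i, j, k} ∈ τ ✓.
Open sets in the quotient: τ_Q = {{}, {[j]}, {[h=i], [j]}, {[g], [h=i], [j]}, {[g], [h=i], [j], [k]}} (5 elements).


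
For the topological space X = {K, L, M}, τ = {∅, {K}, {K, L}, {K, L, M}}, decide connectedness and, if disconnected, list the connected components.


(X, τ) is connected.

Find clopen sets (U ∈ τ with X ∖ U ∈ τ):
  U = ∅, X ∖ U = {K, L, M} — both open, so U is clopen.
  U = {K, L, M}, X ∖ U = ∅ — both open, so U is clopen.
Only trivial clopens (∅ and X) exist, so (X, τ) is connected.
Compute connected components by grouping points that agree on all clopens:
  component: {K, L, M}


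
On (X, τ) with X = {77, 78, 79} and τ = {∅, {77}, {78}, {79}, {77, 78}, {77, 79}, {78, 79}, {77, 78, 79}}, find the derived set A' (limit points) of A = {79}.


A' = ∅

For each x ∈ X, list the open sets U ∈ τ with x ∈ U, then check whether U ∩ (A ∖ {x}) ≠ ∅ for every such U.
  x = 77: open {77} ∋ x has {77} ∩ (A ∖ {77}) = ∅, so x is NOT a limit point.
  x = 78: open {78} ∋ x has {78} ∩ (A ∖ {78}) = ∅, so x is NOT a limit point.
  x = 79: open {79} ∋ x has {79} ∩ (A ∖ {79}) = ∅, so x is NOT a limit point.
Collecting: A' = ∅.


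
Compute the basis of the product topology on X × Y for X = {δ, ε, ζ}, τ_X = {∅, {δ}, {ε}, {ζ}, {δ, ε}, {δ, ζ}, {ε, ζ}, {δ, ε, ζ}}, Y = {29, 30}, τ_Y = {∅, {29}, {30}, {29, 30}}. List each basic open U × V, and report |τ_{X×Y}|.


Basis B = {∅ × ∅, {δ} × {29}, {δ} × {30}, {ε} × {29}, {ε} × {30}, {ζ} × {29}, {ζ} × {30}, {δ} × {29, 30}, {δ, ε} × {29}, {δ, ζ} × {29}, {δ, ε} × {30}, {δ, ζ} × {30}, {ε} × {29, 30}, {ε, ζ} × {29}, {ε, ζ} × {30}, {ζ} × {29, 30}, {δ, ε, ζ} × {29}, {δ, ε, ζ} × {30}, {δ, ε} × {29, 30}, {δ, ζ} × {29, 30}, {ε, ζ} × {29, 30}, {δ, ε, ζ} × {29, 30}}; |τ_{X×Y}| = 64.

Enumerate products U × V with U ∈ τ_X, V ∈ τ_Y (deduplicated):
  ∅ × ∅ = {} (∅)
  {δ} × {29} = {(δ,29)}
  {δ} × {30} = {(δ,30)}
  {ε} × {29} = {(ε,29)}
  {ε} × {30} = {(ε,30)}
  {ζ} × {29} = {(ζ,29)}
  {ζ} × {30} = {(ζ,30)}
  {δ} × {29, 30} = {(δ,29), (δ,30)}
  {δ, ε} × {29} = {(δ,29), (ε,29)}
  {δ, ζ} × {29} = {(δ,29), (ζ,29)}
  {δ, ε} × {30} = {(δ,30), (ε,30)}
  {δ, ζ} × {30} = {(δ,30), (ζ,30)}
  {ε} × {29, 30} = {(ε,29), (ε,30)}
  {ε, ζ} × {29} = {(ε,29), (ζ,29)}
  {ε, ζ} × {30} = {(ε,30), (ζ,30)}
  {ζ} × {29, 30} = {(ζ,29), (ζ,30)}
  {δ, ε, ζ} × {29} = {(δ,29), (ε,29), (ζ,29)}
  {δ, ε, ζ} × {30} = {(δ,30), (ε,30), (ζ,30)}
  {δ, ε} × {29, 30} = {(δ,29), (δ,30), (ε,29), (ε,30)}
  {δ, ζ} × {29, 30} = {(δ,29), (δ,30), (ζ,29), (ζ,30)}
  {ε, ζ} × {29, 30} = {(ε,29), (ε,30), (ζ,29), (ζ,30)}
  {δ, ε, ζ} × {29, 30} = {(δ,29), (δ,30), (ε,29), (ε,30), (ζ,29), (ζ,30)}
These 22 distinct sets form the basis B.
Close under arbitrary unions to get τ_{X×Y}; counting gives |τ_{X×Y}| = 64.


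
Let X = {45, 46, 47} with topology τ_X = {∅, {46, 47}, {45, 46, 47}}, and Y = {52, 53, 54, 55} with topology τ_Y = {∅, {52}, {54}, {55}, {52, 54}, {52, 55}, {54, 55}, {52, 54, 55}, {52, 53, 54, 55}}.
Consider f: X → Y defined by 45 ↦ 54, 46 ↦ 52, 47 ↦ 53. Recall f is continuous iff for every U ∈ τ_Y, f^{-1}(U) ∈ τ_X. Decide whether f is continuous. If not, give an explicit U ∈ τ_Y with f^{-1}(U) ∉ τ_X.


f is NOT continuous.

Compute f^{-1}(U) for each U ∈ τ_Y:
  U = ∅: f^{-1}(U) = ∅ ∈ τ_X ✓.
  U = {52}: f^{-1}(U) = {46} ∉ τ_X ✗.
  U = {54}: f^{-1}(U) = {45} ∉ τ_X ✗.
  U = {55}: f^{-1}(U) = ∅ ∈ τ_X ✓.
  U = {52, 54}: f^{-1}(U) = {45, 46} ∉ τ_X ✗.
  U = {52, 55}: f^{-1}(U) = {46} ∉ τ_X ✗.
  U = {54, 55}: f^{-1}(U) = {45} ∉ τ_X ✗.
  U = {52, 54, 55}: f^{-1}(U) = {45, 46} ∉ τ_X ✗.
  U = {52, 53, 54, 55}: f^{-1}(U) = {45, 46, 47} ∈ τ_X ✓.
Found U = {52} with f^{-1}(U) = {46} not in τ_X. Therefore f is NOT continuous.


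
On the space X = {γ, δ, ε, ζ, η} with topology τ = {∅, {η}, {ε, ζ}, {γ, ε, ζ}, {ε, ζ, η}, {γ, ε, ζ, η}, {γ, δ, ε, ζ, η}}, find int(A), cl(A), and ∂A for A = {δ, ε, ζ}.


int(A) = {ε, ζ}, cl(A) = {γ, δ, ε, ζ}, ∂A = {γ, δ}.

Closed sets in (X, τ) are complements of opens:
  closed(X, τ) = {∅, {δ}, {γ, δ}, {δ, η}, {γ, δ, η}, {γ, δ, ε, ζ}, {γ, δ, ε, ζ, η}}.
int(A) = ⋃ {U ∈ τ : U ⊆ A}. Opens contained in A: ∅, {ε, ζ}.
Taking the union of these: int(A) = {ε, ζ}.
cl(A) = ⋂ {C closed : A ⊆ C}. Closed sets containing A: {γ, δ, ε, ζ}, {γ, δ, ε, ζ, η}.
Intersecting these: cl(A) = {γ, δ, ε, ζ}.
∂A = cl(A) ∖ int(A) = {γ, δ, ε, ζ} ∖ {ε, ζ} = {γ, δ}.


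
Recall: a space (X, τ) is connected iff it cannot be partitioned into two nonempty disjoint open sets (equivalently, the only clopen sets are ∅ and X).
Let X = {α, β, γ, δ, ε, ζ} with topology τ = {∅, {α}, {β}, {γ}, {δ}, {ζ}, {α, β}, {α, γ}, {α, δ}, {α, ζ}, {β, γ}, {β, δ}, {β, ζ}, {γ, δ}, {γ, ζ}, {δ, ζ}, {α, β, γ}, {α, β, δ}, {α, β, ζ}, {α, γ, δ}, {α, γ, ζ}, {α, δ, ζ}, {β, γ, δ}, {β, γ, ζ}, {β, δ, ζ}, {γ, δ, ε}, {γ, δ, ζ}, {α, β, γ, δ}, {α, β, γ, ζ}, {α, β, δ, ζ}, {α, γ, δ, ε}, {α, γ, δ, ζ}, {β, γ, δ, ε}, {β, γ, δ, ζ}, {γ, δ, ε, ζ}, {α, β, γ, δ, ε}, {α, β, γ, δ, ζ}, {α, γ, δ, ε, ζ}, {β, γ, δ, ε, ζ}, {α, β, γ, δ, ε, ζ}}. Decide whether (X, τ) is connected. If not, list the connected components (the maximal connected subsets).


(X, τ) is disconnected; components = [{α}, {β}, {ζ}, {γ, δ, ε}].

Find clopen sets (U ∈ τ with X ∖ U ∈ τ):
  U = ∅, X ∖ U = {α, β, γ, δ, ε, ζ} — both open, so U is clopen.
  U = {α}, X ∖ U = {β, γ, δ, ε, ζ} — both open, so U is clopen.
  U = {β}, X ∖ U = {α, γ, δ, ε, ζ} — both open, so U is clopen.
  U = {ζ}, X ∖ U = {α, β, γ, δ, ε} — both open, so U is clopen.
  U = {α, β}, X ∖ U = {γ, δ, ε, ζ} — both open, so U is clopen.
  U = {α, ζ}, X ∖ U = {β, γ, δ, ε} — both open, so U is clopen.
  U = {β, ζ}, X ∖ U = {α, γ, δ, ε} — both open, so U is clopen.
  U = {α, β, ζ}, X ∖ U = {γ, δ, ε} — both open, so U is clopen.
  U = {γ, δ, ε}, X ∖ U = {α, β, ζ} — both open, so U is clopen.
  U = {α, γ, δ, ε}, X ∖ U = {β, ζ} — both open, so U is clopen.
  U = {β, γ, δ, ε}, X ∖ U = {α, ζ} — both open, so U is clopen.
  U = {γ, δ, ε, ζ}, X ∖ U = {α, β} — both open, so U is clopen.
  U = {α, β, γ, δ, ε}, X ∖ U = {ζ} — both open, so U is clopen.
  U = {α, γ, δ, ε, ζ}, X ∖ U = {β} — both open, so U is clopen.
  U = {β, γ, δ, ε, ζ}, X ∖ U = {α} — both open, so U is clopen.
  U = {α, β, γ, δ, ε, ζ}, X ∖ U = ∅ — both open, so U is clopen.
Nontrivial clopen(s) exist: e.g. {γ, δ, ε}. So (X, τ) is disconnected.
Compute connected components by grouping points that agree on all clopens:
  component: {α}
  component: {β}
  component: {ζ}
  component: {γ, δ, ε}


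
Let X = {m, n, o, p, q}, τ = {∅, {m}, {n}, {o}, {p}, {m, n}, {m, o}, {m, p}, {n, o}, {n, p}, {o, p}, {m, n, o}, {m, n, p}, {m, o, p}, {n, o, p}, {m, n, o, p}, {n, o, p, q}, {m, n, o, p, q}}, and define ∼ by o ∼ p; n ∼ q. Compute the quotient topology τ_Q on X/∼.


X/∼ = {[m], [n=q], [o=p]}; |τ_Q| = 6.

Equivalence classes: [m], [n=q], [o=p].
Quotient map π: X → X/∼ sends m ↦ [m], n ↦ [n=q], o ↦ [o=p], p ↦ [o=p], q ↦ [n=q].
For each subset V ⊆ X/∼, compute π^{-1}(V) ⊆ X and check whether π^{-1}(V) ∈ τ. V is open in τ_Q iff π^{-1}(V) ∈ τ.
  V = {}: π^{-1}(V) = ∅ ∈ τ ✓.
  V = {[m]}: π^{-1}(V) = {m} ∈ τ ✓.
  V = {[n=q]}: π^{-1}(V) = {n, q} ∉ τ ✗.
  V = {[m], [n=q]}: π^{-1}(V) = {m, n, q} ∉ τ ✗.
  V = {[o=p]}: π^{-1}(V) = {o, p} ∈ τ ✓.
  V = {[m], [o=p]}: π^{-1}(V) = {m, o, p} ∈ τ ✓.
  V = {[n=q], [o=p]}: π^{-1}(V) = {n, o, p, q} ∈ τ ✓.
  V = {[m], [n=q], [o=p]}: π^{-1}(V) = {m, n, o, p, q} ∈ τ ✓.
Open sets in the quotient: τ_Q = {{}, {[m]}, {[o=p]}, {[m], [o=p]}, {[n=q], [o=p]}, {[m], [n=q], [o=p]}} (6 elements).


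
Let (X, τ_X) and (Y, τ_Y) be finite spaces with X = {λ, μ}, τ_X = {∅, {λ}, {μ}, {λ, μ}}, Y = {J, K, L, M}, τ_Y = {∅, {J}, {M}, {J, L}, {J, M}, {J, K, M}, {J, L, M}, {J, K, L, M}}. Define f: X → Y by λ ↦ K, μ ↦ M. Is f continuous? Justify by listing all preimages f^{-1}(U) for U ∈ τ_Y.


f IS continuous.

Compute f^{-1}(U) for each U ∈ τ_Y:
  U = ∅: f^{-1}(U) = ∅ ∈ τ_X ✓.
  U = {J}: f^{-1}(U) = ∅ ∈ τ_X ✓.
  U = {M}: f^{-1}(U) = {μ} ∈ τ_X ✓.
  U = {J, L}: f^{-1}(U) = ∅ ∈ τ_X ✓.
  U = {J, M}: f^{-1}(U) = {μ} ∈ τ_X ✓.
  U = {J, K, M}: f^{-1}(U) = {λ, μ} ∈ τ_X ✓.
  U = {J, L, M}: f^{-1}(U) = {μ} ∈ τ_X ✓.
  U = {J, K, L, M}: f^{-1}(U) = {λ, μ} ∈ τ_X ✓.
Every preimage lies in τ_X, so f IS continuous.


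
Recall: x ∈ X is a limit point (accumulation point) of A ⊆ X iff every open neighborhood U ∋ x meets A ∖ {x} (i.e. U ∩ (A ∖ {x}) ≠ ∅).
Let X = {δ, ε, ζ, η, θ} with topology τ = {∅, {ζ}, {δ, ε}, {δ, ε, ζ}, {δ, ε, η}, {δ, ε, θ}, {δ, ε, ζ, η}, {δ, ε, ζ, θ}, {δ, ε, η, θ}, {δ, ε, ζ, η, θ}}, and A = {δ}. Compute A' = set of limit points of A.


A' = {ε, η, θ}

For each x ∈ X, list the open sets U ∈ τ with x ∈ U, then check whether U ∩ (A ∖ {x}) ≠ ∅ for every such U.
  x = δ: open {δ, ε} ∋ x has {δ, ε} ∩ (A ∖ {δ}) = ∅, so x is NOT a limit point.
  x = ε: opens ∋ x are {δ, ε}, {δ, ε, ζ}, {δ, ε, η}, {δ, ε, θ}, {δ, ε, ζ, η}, {δ, ε, ζ, θ}, {δ, ε, η, θ}, {δ, ε, ζ, η, θ}; each meets A ∖ {ε}, so x IS a limit point.
  x = ζ: open {ζ} ∋ x has {ζ} ∩ (A ∖ {ζ}) = ∅, so x is NOT a limit point.
  x = η: opens ∋ x are {δ, ε, η}, {δ, ε, ζ, η}, {δ, ε, η, θ}, {δ, ε, ζ, η, θ}; each meets A ∖ {η}, so x IS a limit point.
  x = θ: opens ∋ x are {δ, ε, θ}, {δ, ε, ζ, θ}, {δ, ε, η, θ}, {δ, ε, ζ, η, θ}; each meets A ∖ {θ}, so x IS a limit point.
Collecting: A' = {ε, η, θ}.


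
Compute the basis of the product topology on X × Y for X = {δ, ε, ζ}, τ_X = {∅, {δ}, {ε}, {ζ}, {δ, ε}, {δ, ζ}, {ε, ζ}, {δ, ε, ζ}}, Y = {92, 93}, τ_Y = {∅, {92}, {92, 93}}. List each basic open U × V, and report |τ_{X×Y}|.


Basis B = {∅ × ∅, {δ} × {92}, {ε} × {92}, {ζ} × {92}, {δ} × {92, 93}, {δ, ε} × {92}, {δ, ζ} × {92}, {ε} × {92, 93}, {ε, ζ} × {92}, {ζ} × {92, 93}, {δ, ε, ζ} × {92}, {δ, ε} × {92, 93}, {δ, ζ} × {92, 93}, {ε, ζ} × {92, 93}, {δ, ε, ζ} × {92, 93}}; |τ_{X×Y}| = 27.

Enumerate products U × V with U ∈ τ_X, V ∈ τ_Y (deduplicated):
  ∅ × ∅ = {} (∅)
  {δ} × {92} = {(δ,92)}
  {ε} × {92} = {(ε,92)}
  {ζ} × {92} = {(ζ,92)}
  {δ} × {92, 93} = {(δ,92), (δ,93)}
  {δ, ε} × {92} = {(δ,92), (ε,92)}
  {δ, ζ} × {92} = {(δ,92), (ζ,92)}
  {ε} × {92, 93} = {(ε,92), (ε,93)}
  {ε, ζ} × {92} = {(ε,92), (ζ,92)}
  {ζ} × {92, 93} = {(ζ,92), (ζ,93)}
  {δ, ε, ζ} × {92} = {(δ,92), (ε,92), (ζ,92)}
  {δ, ε} × {92, 93} = {(δ,92), (δ,93), (ε,92), (ε,93)}
  {δ, ζ} × {92, 93} = {(δ,92), (δ,93), (ζ,92), (ζ,93)}
  {ε, ζ} × {92, 93} = {(ε,92), (ε,93), (ζ,92), (ζ,93)}
  {δ, ε, ζ} × {92, 93} = {(δ,92), (δ,93), (ε,92), (ε,93), (ζ,92), (ζ,93)}
These 15 distinct sets form the basis B.
Close under arbitrary unions to get τ_{X×Y}; counting gives |τ_{X×Y}| = 27.


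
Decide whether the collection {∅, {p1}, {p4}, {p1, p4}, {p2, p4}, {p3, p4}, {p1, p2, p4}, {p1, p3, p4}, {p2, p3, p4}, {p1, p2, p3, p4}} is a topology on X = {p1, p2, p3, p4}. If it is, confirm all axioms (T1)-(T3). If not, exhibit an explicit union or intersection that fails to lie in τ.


τ IS a topology on X.

Axiom (T1): ∅ ∈ τ? Yes; X ∈ τ? Yes.
Axiom (T2/T3): check pairwise unions and intersections of members of τ.
All pairwise intersections and unions checked — each lies in τ. Therefore τ satisfies (T1), (T2), (T3): it IS a topology on X.


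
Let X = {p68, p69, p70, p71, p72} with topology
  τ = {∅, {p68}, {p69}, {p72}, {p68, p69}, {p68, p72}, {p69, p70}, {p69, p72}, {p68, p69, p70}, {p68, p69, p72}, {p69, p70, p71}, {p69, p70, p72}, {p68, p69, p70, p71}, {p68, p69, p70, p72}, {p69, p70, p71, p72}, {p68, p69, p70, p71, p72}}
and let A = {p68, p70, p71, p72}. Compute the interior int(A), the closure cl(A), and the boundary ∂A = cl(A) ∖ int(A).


int(A) = {p68, p72}, cl(A) = {p68, p70, p71, p72}, ∂A = {p70, p71}.

Closed sets in (X, τ) are complements of opens:
  closed(X, τ) = {∅, {p68}, {p71}, {p72}, {p68, p71}, {p68, p72}, {p70, p71}, {p71, p72}, {p68, p70, p71}, {p68, p71, p72}, {p69, p70, p71}, {p70, p71, p72}, {p68, p69, p70, p71}, {p68, p70, p71, p72}, {p69, p70, p71, p72}, {p68, p69, p70, p71, p72}}.
int(A) = ⋃ {U ∈ τ : U ⊆ A}. Opens contained in A: ∅, {p68}, {p72}, {p68, p72}.
Taking the union of these: int(A) = {p68, p72}.
cl(A) = ⋂ {C closed : A ⊆ C}. Closed sets containing A: {p68, p70, p71, p72}, {p68, p69, p70, p71, p72}.
Intersecting these: cl(A) = {p68, p70, p71, p72}.
∂A = cl(A) ∖ int(A) = {p68, p70, p71, p72} ∖ {p68, p72} = {p70, p71}.


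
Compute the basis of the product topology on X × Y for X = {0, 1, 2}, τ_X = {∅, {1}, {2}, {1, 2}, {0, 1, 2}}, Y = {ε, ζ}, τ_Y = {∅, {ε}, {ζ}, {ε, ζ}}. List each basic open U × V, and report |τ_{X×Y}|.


Basis B = {∅ × ∅, {1} × {ε}, {1} × {ζ}, {2} × {ε}, {2} × {ζ}, {1} × {ε, ζ}, {1, 2} × {ε}, {1, 2} × {ζ}, {2} × {ε, ζ}, {0, 1, 2} × {ε}, {0, 1, 2} × {ζ}, {1, 2} × {ε, ζ}, {0, 1, 2} × {ε, ζ}}; |τ_{X×Y}| = 25.

Enumerate products U × V with U ∈ τ_X, V ∈ τ_Y (deduplicated):
  ∅ × ∅ = {} (∅)
  {1} × {ε} = {(1,ε)}
  {1} × {ζ} = {(1,ζ)}
  {2} × {ε} = {(2,ε)}
  {2} × {ζ} = {(2,ζ)}
  {1} × {ε, ζ} = {(1,ε), (1,ζ)}
  {1, 2} × {ε} = {(1,ε), (2,ε)}
  {1, 2} × {ζ} = {(1,ζ), (2,ζ)}
  {2} × {ε, ζ} = {(2,ε), (2,ζ)}
  {0, 1, 2} × {ε} = {(0,ε), (1,ε), (2,ε)}
  {0, 1, 2} × {ζ} = {(0,ζ), (1,ζ), (2,ζ)}
  {1, 2} × {ε, ζ} = {(1,ε), (1,ζ), (2,ε), (2,ζ)}
  {0, 1, 2} × {ε, ζ} = {(0,ε), (0,ζ), (1,ε), (1,ζ), (2,ε), (2,ζ)}
These 13 distinct sets form the basis B.
Close under arbitrary unions to get τ_{X×Y}; counting gives |τ_{X×Y}| = 25.


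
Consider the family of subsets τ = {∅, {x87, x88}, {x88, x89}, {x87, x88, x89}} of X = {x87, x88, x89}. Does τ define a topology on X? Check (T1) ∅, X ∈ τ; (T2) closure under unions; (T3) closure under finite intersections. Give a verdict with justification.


τ is NOT a topology on X.

Axiom (T1): ∅ ∈ τ? Yes; X ∈ τ? Yes.
Axiom (T2/T3): check pairwise unions and intersections of members of τ.
Counterexample for (T3): {x87, x88} ∩ {x88, x89} = {x88} ∉ τ. Therefore τ is NOT a topology.


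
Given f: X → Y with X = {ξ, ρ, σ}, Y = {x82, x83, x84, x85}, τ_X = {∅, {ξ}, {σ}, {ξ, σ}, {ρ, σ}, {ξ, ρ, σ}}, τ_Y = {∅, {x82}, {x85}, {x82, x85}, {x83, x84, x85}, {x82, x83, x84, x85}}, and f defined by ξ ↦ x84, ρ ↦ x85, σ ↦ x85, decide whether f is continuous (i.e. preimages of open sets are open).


f IS continuous.

Compute f^{-1}(U) for each U ∈ τ_Y:
  U = ∅: f^{-1}(U) = ∅ ∈ τ_X ✓.
  U = {x82}: f^{-1}(U) = ∅ ∈ τ_X ✓.
  U = {x85}: f^{-1}(U) = {ρ, σ} ∈ τ_X ✓.
  U = {x82, x85}: f^{-1}(U) = {ρ, σ} ∈ τ_X ✓.
  U = {x83, x84, x85}: f^{-1}(U) = {ξ, ρ, σ} ∈ τ_X ✓.
  U = {x82, x83, x84, x85}: f^{-1}(U) = {ξ, ρ, σ} ∈ τ_X ✓.
Every preimage lies in τ_X, so f IS continuous.


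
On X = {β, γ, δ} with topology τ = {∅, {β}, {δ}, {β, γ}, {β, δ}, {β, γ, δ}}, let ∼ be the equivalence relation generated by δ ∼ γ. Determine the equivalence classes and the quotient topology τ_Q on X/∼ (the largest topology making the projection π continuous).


X/∼ = {[β], [γ=δ]}; |τ_Q| = 3.

Equivalence classes: [β], [γ=δ].
Quotient map π: X → X/∼ sends β ↦ [β], γ ↦ [γ=δ], δ ↦ [γ=δ].
For each subset V ⊆ X/∼, compute π^{-1}(V) ⊆ X and check whether π^{-1}(V) ∈ τ. V is open in τ_Q iff π^{-1}(V) ∈ τ.
  V = {}: π^{-1}(V) = ∅ ∈ τ ✓.
  V = {[β]}: π^{-1}(V) = {β} ∈ τ ✓.
  V = {[γ=δ]}: π^{-1}(V) = {γ, δ} ∉ τ ✗.
  V = {[β], [γ=δ]}: π^{-1}(V) = {β, γ, δ} ∈ τ ✓.
Open sets in the quotient: τ_Q = {{}, {[β]}, {[β], [γ=δ]}} (3 elements).


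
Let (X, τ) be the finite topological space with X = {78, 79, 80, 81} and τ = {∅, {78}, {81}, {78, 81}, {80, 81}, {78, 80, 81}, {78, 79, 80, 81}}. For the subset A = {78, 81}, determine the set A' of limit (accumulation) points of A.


A' = {79, 80}

For each x ∈ X, list the open sets U ∈ τ with x ∈ U, then check whether U ∩ (A ∖ {x}) ≠ ∅ for every such U.
  x = 78: open {78} ∋ x has {78} ∩ (A ∖ {78}) = ∅, so x is NOT a limit point.
  x = 79: opens ∋ x are {78, 79, 80, 81}; each meets A ∖ {79}, so x IS a limit point.
  x = 80: opens ∋ x are {80, 81}, {78, 80, 81}, {78, 79, 80, 81}; each meets A ∖ {80}, so x IS a limit point.
  x = 81: open {81} ∋ x has {81} ∩ (A ∖ {81}) = ∅, so x is NOT a limit point.
Collecting: A' = {79, 80}.


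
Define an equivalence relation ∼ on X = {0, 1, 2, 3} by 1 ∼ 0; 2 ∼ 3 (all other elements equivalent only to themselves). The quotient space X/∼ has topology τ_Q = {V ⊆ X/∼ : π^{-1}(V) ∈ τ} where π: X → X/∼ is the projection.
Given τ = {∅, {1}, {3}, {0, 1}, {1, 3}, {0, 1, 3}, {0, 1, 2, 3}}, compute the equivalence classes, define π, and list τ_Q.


X/∼ = {[0=1], [2=3]}; |τ_Q| = 3.

Equivalence classes: [0=1], [2=3].
Quotient map π: X → X/∼ sends 0 ↦ [0=1], 1 ↦ [0=1], 2 ↦ [2=3], 3 ↦ [2=3].
For each subset V ⊆ X/∼, compute π^{-1}(V) ⊆ X and check whether π^{-1}(V) ∈ τ. V is open in τ_Q iff π^{-1}(V) ∈ τ.
  V = {}: π^{-1}(V) = ∅ ∈ τ ✓.
  V = {[0=1]}: π^{-1}(V) = {0, 1} ∈ τ ✓.
  V = {[2=3]}: π^{-1}(V) = {2, 3} ∉ τ ✗.
  V = {[0=1], [2=3]}: π^{-1}(V) = {0, 1, 2, 3} ∈ τ ✓.
Open sets in the quotient: τ_Q = {{}, {[0=1]}, {[0=1], [2=3]}} (3 elements).


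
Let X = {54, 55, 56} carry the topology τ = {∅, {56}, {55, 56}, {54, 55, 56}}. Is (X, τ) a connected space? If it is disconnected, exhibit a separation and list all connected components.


(X, τ) is connected.

Find clopen sets (U ∈ τ with X ∖ U ∈ τ):
  U = ∅, X ∖ U = {54, 55, 56} — both open, so U is clopen.
  U = {54, 55, 56}, X ∖ U = ∅ — both open, so U is clopen.
Only trivial clopens (∅ and X) exist, so (X, τ) is connected.
Compute connected components by grouping points that agree on all clopens:
  component: {54, 55, 56}


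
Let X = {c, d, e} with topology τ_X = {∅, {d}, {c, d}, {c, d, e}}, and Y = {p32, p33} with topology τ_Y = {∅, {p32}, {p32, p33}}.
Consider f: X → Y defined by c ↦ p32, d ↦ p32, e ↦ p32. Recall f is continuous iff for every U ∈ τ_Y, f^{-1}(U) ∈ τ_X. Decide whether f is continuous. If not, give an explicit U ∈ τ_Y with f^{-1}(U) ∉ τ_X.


f IS continuous.

Compute f^{-1}(U) for each U ∈ τ_Y:
  U = ∅: f^{-1}(U) = ∅ ∈ τ_X ✓.
  U = {p32}: f^{-1}(U) = {c, d, e} ∈ τ_X ✓.
  U = {p32, p33}: f^{-1}(U) = {c, d, e} ∈ τ_X ✓.
Every preimage lies in τ_X, so f IS continuous.


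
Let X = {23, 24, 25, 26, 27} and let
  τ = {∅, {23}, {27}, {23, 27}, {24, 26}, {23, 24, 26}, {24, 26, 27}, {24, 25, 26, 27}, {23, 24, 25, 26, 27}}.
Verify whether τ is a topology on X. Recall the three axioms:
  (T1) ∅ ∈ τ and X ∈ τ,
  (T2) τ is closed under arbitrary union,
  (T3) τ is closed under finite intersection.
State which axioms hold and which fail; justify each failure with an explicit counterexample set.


τ is NOT a topology on X.

Axiom (T1): ∅ ∈ τ? Yes; X ∈ τ? Yes.
Axiom (T2/T3): check pairwise unions and intersections of members of τ.
Counterexample for (T2): {23} ∪ {24, 26, 27} = {23, 24, 26, 27} ∉ τ. Therefore τ is NOT a topology.


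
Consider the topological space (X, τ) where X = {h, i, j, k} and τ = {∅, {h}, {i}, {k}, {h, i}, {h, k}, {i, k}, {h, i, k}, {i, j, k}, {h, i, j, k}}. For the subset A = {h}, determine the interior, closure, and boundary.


int(A) = {h}, cl(A) = {h}, ∂A = ∅.

Closed sets in (X, τ) are complements of opens:
  closed(X, τ) = {∅, {h}, {j}, {h, j}, {i, j}, {j, k}, {h, i, j}, {h, j, k}, {i, j, k}, {h, i, j, k}}.
int(A) = ⋃ {U ∈ τ : U ⊆ A}. Opens contained in A: ∅, {h}.
Taking the union of these: int(A) = {h}.
cl(A) = ⋂ {C closed : A ⊆ C}. Closed sets containing A: {h}, {h, j}, {h, i, j}, {h, j, k}, {h, i, j, k}.
Intersecting these: cl(A) = {h}.
∂A = cl(A) ∖ int(A) = {h} ∖ {h} = ∅.


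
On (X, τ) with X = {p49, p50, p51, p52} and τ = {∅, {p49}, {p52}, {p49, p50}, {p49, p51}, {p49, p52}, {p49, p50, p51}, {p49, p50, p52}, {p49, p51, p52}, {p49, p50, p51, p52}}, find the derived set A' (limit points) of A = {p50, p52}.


A' = ∅

For each x ∈ X, list the open sets U ∈ τ with x ∈ U, then check whether U ∩ (A ∖ {x}) ≠ ∅ for every such U.
  x = p49: open {p49} ∋ x has {p49} ∩ (A ∖ {p49}) = ∅, so x is NOT a limit point.
  x = p50: open {p49, p50} ∋ x has {p49, p50} ∩ (A ∖ {p50}) = ∅, so x is NOT a limit point.
  x = p51: open {p49, p51} ∋ x has {p49, p51} ∩ (A ∖ {p51}) = ∅, so x is NOT a limit point.
  x = p52: open {p52} ∋ x has {p52} ∩ (A ∖ {p52}) = ∅, so x is NOT a limit point.
Collecting: A' = ∅.


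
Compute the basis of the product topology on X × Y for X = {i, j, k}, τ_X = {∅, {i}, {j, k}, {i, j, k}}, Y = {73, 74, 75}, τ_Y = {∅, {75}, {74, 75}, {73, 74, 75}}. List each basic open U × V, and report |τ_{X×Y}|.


Basis B = {∅ × ∅, {i} × {75}, {i} × {74, 75}, {j, k} × {75}, {i} × {73, 74, 75}, {i, j, k} × {75}, {j, k} × {74, 75}, {i, j, k} × {74, 75}, {j, k} × {73, 74, 75}, {i, j, k} × {73, 74, 75}}; |τ_{X×Y}| = 16.

Enumerate products U × V with U ∈ τ_X, V ∈ τ_Y (deduplicated):
  ∅ × ∅ = {} (∅)
  {i} × {75} = {(i,75)}
  {i} × {74, 75} = {(i,74), (i,75)}
  {j, k} × {75} = {(j,75), (k,75)}
  {i} × {73, 74, 75} = {(i,73), (i,74), (i,75)}
  {i, j, k} × {75} = {(i,75), (j,75), (k,75)}
  {j, k} × {74, 75} = {(j,74), (j,75), (k,74), (k,75)}
  {i, j, k} × {74, 75} = {(i,74), (i,75), (j,74), (j,75), (k,74), (k,75)}
  {j, k} × {73, 74, 75} = {(j,73), (j,74), (j,75), (k,73), (k,74), (k,75)}
  {i, j, k} × {73, 74, 75} = {(i,73), (i,74), (i,75), (j,73), (j,74), (j,75), (k,73), (k,74), (k,75)}
These 10 distinct sets form the basis B.
Close under arbitrary unions to get τ_{X×Y}; counting gives |τ_{X×Y}| = 16.


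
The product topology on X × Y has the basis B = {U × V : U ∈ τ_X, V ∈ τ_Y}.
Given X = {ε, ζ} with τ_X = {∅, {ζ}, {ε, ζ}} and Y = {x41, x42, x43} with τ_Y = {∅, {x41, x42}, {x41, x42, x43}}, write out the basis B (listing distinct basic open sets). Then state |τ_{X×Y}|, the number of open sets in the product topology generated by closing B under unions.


Basis B = {∅ × ∅, {ζ} × {x41, x42}, {ζ} × {x41, x42, x43}, {ε, ζ} × {x41, x42}, {ε, ζ} × {x41, x42, x43}}; |τ_{X×Y}| = 6.

Enumerate products U × V with U ∈ τ_X, V ∈ τ_Y (deduplicated):
  ∅ × ∅ = {} (∅)
  {ζ} × {x41, x42} = {(ζ,x41), (ζ,x42)}
  {ζ} × {x41, x42, x43} = {(ζ,x41), (ζ,x42), (ζ,x43)}
  {ε, ζ} × {x41, x42} = {(ε,x41), (ε,x42), (ζ,x41), (ζ,x42)}
  {ε, ζ} × {x41, x42, x43} = {(ε,x41), (ε,x42), (ε,x43), (ζ,x41), (ζ,x42), (ζ,x43)}
These 5 distinct sets form the basis B.
Close under arbitrary unions to get τ_{X×Y}; counting gives |τ_{X×Y}| = 6.


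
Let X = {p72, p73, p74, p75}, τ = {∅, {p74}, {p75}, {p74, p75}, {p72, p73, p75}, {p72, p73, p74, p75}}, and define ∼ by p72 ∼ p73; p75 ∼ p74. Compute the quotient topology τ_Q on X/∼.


X/∼ = {[p72=p73], [p74=p75]}; |τ_Q| = 3.

Equivalence classes: [p72=p73], [p74=p75].
Quotient map π: X → X/∼ sends p72 ↦ [p72=p73], p73 ↦ [p72=p73], p74 ↦ [p74=p75], p75 ↦ [p74=p75].
For each subset V ⊆ X/∼, compute π^{-1}(V) ⊆ X and check whether π^{-1}(V) ∈ τ. V is open in τ_Q iff π^{-1}(V) ∈ τ.
  V = {}: π^{-1}(V) = ∅ ∈ τ ✓.
  V = {[p72=p73]}: π^{-1}(V) = {p72, p73} ∉ τ ✗.
  V = {[p74=p75]}: π^{-1}(V) = {p74, p75} ∈ τ ✓.
  V = {[p72=p73], [p74=p75]}: π^{-1}(V) = {p72, p73, p74, p75} ∈ τ ✓.
Open sets in the quotient: τ_Q = {{}, {[p74=p75]}, {[p72=p73], [p74=p75]}} (3 elements).


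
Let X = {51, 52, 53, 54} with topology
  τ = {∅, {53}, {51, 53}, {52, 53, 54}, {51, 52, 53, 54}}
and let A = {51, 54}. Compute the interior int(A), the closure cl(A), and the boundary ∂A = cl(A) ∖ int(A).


int(A) = ∅, cl(A) = {51, 52, 54}, ∂A = {51, 52, 54}.

Closed sets in (X, τ) are complements of opens:
  closed(X, τ) = {∅, {51}, {52, 54}, {51, 52, 54}, {51, 52, 53, 54}}.
int(A) = ⋃ {U ∈ τ : U ⊆ A}. Opens contained in A: ∅.
Taking the union of these: int(A) = ∅.
cl(A) = ⋂ {C closed : A ⊆ C}. Closed sets containing A: {51, 52, 54}, {51, 52, 53, 54}.
Intersecting these: cl(A) = {51, 52, 54}.
∂A = cl(A) ∖ int(A) = {51, 52, 54} ∖ ∅ = {51, 52, 54}.


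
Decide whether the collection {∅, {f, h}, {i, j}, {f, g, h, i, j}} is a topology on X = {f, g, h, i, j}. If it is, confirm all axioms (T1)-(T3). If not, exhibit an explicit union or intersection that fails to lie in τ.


τ is NOT a topology on X.

Axiom (T1): ∅ ∈ τ? Yes; X ∈ τ? Yes.
Axiom (T2/T3): check pairwise unions and intersections of members of τ.
Counterexample for (T2): {f, h} ∪ {i, j} = {f, h, i, j} ∉ τ. Therefore τ is NOT a topology.
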